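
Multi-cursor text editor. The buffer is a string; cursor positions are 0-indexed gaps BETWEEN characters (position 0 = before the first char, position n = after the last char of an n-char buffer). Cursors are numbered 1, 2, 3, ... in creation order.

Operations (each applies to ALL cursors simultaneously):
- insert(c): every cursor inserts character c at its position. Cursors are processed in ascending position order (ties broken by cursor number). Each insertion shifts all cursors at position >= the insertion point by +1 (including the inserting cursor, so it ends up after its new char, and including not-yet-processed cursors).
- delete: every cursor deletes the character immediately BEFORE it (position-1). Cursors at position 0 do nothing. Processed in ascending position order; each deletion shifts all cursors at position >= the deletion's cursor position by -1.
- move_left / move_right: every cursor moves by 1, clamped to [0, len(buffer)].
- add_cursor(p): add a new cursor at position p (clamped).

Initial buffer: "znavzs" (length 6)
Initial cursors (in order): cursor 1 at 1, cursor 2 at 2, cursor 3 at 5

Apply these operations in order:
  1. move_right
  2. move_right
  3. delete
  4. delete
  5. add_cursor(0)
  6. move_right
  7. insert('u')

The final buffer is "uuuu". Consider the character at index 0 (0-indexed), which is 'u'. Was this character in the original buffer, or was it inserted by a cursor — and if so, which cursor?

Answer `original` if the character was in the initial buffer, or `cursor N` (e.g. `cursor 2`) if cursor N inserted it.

After op 1 (move_right): buffer="znavzs" (len 6), cursors c1@2 c2@3 c3@6, authorship ......
After op 2 (move_right): buffer="znavzs" (len 6), cursors c1@3 c2@4 c3@6, authorship ......
After op 3 (delete): buffer="znz" (len 3), cursors c1@2 c2@2 c3@3, authorship ...
After op 4 (delete): buffer="" (len 0), cursors c1@0 c2@0 c3@0, authorship 
After op 5 (add_cursor(0)): buffer="" (len 0), cursors c1@0 c2@0 c3@0 c4@0, authorship 
After op 6 (move_right): buffer="" (len 0), cursors c1@0 c2@0 c3@0 c4@0, authorship 
After op 7 (insert('u')): buffer="uuuu" (len 4), cursors c1@4 c2@4 c3@4 c4@4, authorship 1234
Authorship (.=original, N=cursor N): 1 2 3 4
Index 0: author = 1

Answer: cursor 1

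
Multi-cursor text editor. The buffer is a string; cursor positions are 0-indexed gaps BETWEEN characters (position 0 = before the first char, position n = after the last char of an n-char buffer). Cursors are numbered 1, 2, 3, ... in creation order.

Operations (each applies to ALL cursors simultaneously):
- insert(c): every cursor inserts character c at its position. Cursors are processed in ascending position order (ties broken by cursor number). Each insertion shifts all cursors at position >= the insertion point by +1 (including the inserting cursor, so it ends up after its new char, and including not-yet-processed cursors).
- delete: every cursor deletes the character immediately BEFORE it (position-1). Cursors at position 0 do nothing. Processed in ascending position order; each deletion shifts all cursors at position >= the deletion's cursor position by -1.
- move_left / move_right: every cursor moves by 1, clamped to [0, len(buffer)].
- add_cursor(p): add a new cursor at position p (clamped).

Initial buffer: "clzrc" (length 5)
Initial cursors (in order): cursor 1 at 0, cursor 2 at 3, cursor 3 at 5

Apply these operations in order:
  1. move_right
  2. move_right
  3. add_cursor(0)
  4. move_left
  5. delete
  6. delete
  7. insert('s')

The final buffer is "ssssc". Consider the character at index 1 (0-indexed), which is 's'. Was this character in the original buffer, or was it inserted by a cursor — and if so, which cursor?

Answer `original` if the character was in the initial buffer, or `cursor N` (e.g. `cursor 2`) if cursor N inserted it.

Answer: cursor 2

Derivation:
After op 1 (move_right): buffer="clzrc" (len 5), cursors c1@1 c2@4 c3@5, authorship .....
After op 2 (move_right): buffer="clzrc" (len 5), cursors c1@2 c2@5 c3@5, authorship .....
After op 3 (add_cursor(0)): buffer="clzrc" (len 5), cursors c4@0 c1@2 c2@5 c3@5, authorship .....
After op 4 (move_left): buffer="clzrc" (len 5), cursors c4@0 c1@1 c2@4 c3@4, authorship .....
After op 5 (delete): buffer="lc" (len 2), cursors c1@0 c4@0 c2@1 c3@1, authorship ..
After op 6 (delete): buffer="c" (len 1), cursors c1@0 c2@0 c3@0 c4@0, authorship .
After op 7 (insert('s')): buffer="ssssc" (len 5), cursors c1@4 c2@4 c3@4 c4@4, authorship 1234.
Authorship (.=original, N=cursor N): 1 2 3 4 .
Index 1: author = 2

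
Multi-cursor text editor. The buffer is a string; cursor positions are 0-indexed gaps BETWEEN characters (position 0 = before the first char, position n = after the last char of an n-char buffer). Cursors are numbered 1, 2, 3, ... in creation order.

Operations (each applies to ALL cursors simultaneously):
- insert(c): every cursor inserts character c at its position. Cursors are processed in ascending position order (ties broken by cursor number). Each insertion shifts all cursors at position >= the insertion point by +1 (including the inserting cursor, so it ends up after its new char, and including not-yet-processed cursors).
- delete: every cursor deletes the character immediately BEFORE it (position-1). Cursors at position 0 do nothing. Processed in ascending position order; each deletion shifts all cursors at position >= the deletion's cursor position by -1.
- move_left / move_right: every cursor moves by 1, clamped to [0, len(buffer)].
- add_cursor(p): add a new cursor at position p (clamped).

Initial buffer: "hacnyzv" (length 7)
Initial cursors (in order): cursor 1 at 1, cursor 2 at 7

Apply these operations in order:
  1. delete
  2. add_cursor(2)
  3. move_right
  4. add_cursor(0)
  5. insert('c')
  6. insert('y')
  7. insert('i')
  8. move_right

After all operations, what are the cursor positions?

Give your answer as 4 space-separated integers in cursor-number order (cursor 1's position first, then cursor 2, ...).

After op 1 (delete): buffer="acnyz" (len 5), cursors c1@0 c2@5, authorship .....
After op 2 (add_cursor(2)): buffer="acnyz" (len 5), cursors c1@0 c3@2 c2@5, authorship .....
After op 3 (move_right): buffer="acnyz" (len 5), cursors c1@1 c3@3 c2@5, authorship .....
After op 4 (add_cursor(0)): buffer="acnyz" (len 5), cursors c4@0 c1@1 c3@3 c2@5, authorship .....
After op 5 (insert('c')): buffer="caccncyzc" (len 9), cursors c4@1 c1@3 c3@6 c2@9, authorship 4.1..3..2
After op 6 (insert('y')): buffer="cyacycncyyzcy" (len 13), cursors c4@2 c1@5 c3@9 c2@13, authorship 44.11..33..22
After op 7 (insert('i')): buffer="cyiacyicncyiyzcyi" (len 17), cursors c4@3 c1@7 c3@12 c2@17, authorship 444.111..333..222
After op 8 (move_right): buffer="cyiacyicncyiyzcyi" (len 17), cursors c4@4 c1@8 c3@13 c2@17, authorship 444.111..333..222

Answer: 8 17 13 4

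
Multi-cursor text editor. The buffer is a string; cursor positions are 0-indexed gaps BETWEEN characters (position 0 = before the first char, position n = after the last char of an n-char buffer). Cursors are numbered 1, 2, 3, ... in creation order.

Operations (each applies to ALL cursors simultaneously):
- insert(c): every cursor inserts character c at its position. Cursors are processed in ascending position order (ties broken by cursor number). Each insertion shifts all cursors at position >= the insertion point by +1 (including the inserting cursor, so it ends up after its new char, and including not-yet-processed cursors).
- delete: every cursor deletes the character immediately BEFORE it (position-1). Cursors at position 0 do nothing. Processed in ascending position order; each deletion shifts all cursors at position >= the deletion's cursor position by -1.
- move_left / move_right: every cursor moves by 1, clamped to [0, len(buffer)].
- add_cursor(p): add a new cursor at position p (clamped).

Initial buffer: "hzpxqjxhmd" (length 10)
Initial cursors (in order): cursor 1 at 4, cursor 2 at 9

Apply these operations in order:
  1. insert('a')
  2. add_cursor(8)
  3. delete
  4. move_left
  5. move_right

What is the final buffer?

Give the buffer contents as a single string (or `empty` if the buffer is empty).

Answer: hzpxqjhmd

Derivation:
After op 1 (insert('a')): buffer="hzpxaqjxhmad" (len 12), cursors c1@5 c2@11, authorship ....1.....2.
After op 2 (add_cursor(8)): buffer="hzpxaqjxhmad" (len 12), cursors c1@5 c3@8 c2@11, authorship ....1.....2.
After op 3 (delete): buffer="hzpxqjhmd" (len 9), cursors c1@4 c3@6 c2@8, authorship .........
After op 4 (move_left): buffer="hzpxqjhmd" (len 9), cursors c1@3 c3@5 c2@7, authorship .........
After op 5 (move_right): buffer="hzpxqjhmd" (len 9), cursors c1@4 c3@6 c2@8, authorship .........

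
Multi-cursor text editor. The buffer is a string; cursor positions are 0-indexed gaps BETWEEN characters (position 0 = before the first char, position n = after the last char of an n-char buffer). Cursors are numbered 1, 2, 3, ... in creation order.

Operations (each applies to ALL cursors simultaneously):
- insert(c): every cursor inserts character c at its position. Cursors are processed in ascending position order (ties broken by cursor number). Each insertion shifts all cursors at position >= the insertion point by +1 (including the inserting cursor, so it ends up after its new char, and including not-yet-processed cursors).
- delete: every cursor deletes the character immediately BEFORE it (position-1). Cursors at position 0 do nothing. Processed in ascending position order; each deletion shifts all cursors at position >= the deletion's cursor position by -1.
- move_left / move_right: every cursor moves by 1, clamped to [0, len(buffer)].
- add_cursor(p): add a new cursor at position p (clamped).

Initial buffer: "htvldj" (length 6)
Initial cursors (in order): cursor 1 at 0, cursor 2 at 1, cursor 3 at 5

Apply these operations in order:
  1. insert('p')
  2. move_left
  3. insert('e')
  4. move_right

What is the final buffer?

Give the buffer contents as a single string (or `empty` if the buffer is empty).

After op 1 (insert('p')): buffer="phptvldpj" (len 9), cursors c1@1 c2@3 c3@8, authorship 1.2....3.
After op 2 (move_left): buffer="phptvldpj" (len 9), cursors c1@0 c2@2 c3@7, authorship 1.2....3.
After op 3 (insert('e')): buffer="epheptvldepj" (len 12), cursors c1@1 c2@4 c3@10, authorship 11.22....33.
After op 4 (move_right): buffer="epheptvldepj" (len 12), cursors c1@2 c2@5 c3@11, authorship 11.22....33.

Answer: epheptvldepj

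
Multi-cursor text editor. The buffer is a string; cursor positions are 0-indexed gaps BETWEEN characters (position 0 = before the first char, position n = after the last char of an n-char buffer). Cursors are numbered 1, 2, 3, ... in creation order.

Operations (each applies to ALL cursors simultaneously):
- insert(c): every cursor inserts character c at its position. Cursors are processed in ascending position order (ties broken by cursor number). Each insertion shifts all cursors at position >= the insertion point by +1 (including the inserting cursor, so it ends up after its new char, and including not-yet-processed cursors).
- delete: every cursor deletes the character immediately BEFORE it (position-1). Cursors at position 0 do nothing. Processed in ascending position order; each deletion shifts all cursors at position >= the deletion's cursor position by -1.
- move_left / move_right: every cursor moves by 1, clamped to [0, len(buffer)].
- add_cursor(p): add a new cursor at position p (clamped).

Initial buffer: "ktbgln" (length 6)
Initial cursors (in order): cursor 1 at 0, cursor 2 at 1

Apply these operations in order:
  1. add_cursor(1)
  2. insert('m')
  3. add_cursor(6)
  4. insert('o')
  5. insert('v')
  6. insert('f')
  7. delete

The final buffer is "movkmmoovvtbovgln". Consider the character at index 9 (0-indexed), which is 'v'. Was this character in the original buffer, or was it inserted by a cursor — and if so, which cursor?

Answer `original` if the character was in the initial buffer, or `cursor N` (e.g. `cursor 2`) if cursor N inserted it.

After op 1 (add_cursor(1)): buffer="ktbgln" (len 6), cursors c1@0 c2@1 c3@1, authorship ......
After op 2 (insert('m')): buffer="mkmmtbgln" (len 9), cursors c1@1 c2@4 c3@4, authorship 1.23.....
After op 3 (add_cursor(6)): buffer="mkmmtbgln" (len 9), cursors c1@1 c2@4 c3@4 c4@6, authorship 1.23.....
After op 4 (insert('o')): buffer="mokmmootbogln" (len 13), cursors c1@2 c2@7 c3@7 c4@10, authorship 11.2323..4...
After op 5 (insert('v')): buffer="movkmmoovvtbovgln" (len 17), cursors c1@3 c2@10 c3@10 c4@14, authorship 111.232323..44...
After op 6 (insert('f')): buffer="movfkmmoovvfftbovfgln" (len 21), cursors c1@4 c2@13 c3@13 c4@18, authorship 1111.23232323..444...
After op 7 (delete): buffer="movkmmoovvtbovgln" (len 17), cursors c1@3 c2@10 c3@10 c4@14, authorship 111.232323..44...
Authorship (.=original, N=cursor N): 1 1 1 . 2 3 2 3 2 3 . . 4 4 . . .
Index 9: author = 3

Answer: cursor 3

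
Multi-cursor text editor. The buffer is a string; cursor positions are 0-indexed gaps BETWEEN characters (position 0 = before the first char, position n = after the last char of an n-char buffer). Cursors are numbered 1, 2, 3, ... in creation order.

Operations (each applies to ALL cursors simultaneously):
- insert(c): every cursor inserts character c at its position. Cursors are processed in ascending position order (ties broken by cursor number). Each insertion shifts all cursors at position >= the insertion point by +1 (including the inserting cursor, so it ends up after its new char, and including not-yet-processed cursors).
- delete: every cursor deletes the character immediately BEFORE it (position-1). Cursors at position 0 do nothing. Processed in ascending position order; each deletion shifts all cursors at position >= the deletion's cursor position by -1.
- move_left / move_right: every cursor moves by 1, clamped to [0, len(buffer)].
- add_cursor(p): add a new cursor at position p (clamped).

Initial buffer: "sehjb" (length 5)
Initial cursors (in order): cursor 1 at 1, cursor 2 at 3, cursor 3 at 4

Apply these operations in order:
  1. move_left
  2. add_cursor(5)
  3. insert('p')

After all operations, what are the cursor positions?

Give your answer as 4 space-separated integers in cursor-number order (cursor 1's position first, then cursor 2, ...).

After op 1 (move_left): buffer="sehjb" (len 5), cursors c1@0 c2@2 c3@3, authorship .....
After op 2 (add_cursor(5)): buffer="sehjb" (len 5), cursors c1@0 c2@2 c3@3 c4@5, authorship .....
After op 3 (insert('p')): buffer="psephpjbp" (len 9), cursors c1@1 c2@4 c3@6 c4@9, authorship 1..2.3..4

Answer: 1 4 6 9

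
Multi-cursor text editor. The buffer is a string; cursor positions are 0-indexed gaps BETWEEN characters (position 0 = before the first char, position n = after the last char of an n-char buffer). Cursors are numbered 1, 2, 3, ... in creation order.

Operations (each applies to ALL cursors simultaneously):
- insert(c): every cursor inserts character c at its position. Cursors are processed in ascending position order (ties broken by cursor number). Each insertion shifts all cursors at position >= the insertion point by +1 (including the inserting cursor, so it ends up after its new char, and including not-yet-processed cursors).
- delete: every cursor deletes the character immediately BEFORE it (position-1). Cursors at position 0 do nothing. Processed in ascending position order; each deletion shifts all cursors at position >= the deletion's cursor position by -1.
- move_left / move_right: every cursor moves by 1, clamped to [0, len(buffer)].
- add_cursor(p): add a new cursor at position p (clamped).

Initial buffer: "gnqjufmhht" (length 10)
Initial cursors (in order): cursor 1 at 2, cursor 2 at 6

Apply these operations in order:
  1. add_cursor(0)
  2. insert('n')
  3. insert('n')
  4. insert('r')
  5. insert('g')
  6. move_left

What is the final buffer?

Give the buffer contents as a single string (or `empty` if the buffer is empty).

After op 1 (add_cursor(0)): buffer="gnqjufmhht" (len 10), cursors c3@0 c1@2 c2@6, authorship ..........
After op 2 (insert('n')): buffer="ngnnqjufnmhht" (len 13), cursors c3@1 c1@4 c2@9, authorship 3..1....2....
After op 3 (insert('n')): buffer="nngnnnqjufnnmhht" (len 16), cursors c3@2 c1@6 c2@12, authorship 33..11....22....
After op 4 (insert('r')): buffer="nnrgnnnrqjufnnrmhht" (len 19), cursors c3@3 c1@8 c2@15, authorship 333..111....222....
After op 5 (insert('g')): buffer="nnrggnnnrgqjufnnrgmhht" (len 22), cursors c3@4 c1@10 c2@18, authorship 3333..1111....2222....
After op 6 (move_left): buffer="nnrggnnnrgqjufnnrgmhht" (len 22), cursors c3@3 c1@9 c2@17, authorship 3333..1111....2222....

Answer: nnrggnnnrgqjufnnrgmhht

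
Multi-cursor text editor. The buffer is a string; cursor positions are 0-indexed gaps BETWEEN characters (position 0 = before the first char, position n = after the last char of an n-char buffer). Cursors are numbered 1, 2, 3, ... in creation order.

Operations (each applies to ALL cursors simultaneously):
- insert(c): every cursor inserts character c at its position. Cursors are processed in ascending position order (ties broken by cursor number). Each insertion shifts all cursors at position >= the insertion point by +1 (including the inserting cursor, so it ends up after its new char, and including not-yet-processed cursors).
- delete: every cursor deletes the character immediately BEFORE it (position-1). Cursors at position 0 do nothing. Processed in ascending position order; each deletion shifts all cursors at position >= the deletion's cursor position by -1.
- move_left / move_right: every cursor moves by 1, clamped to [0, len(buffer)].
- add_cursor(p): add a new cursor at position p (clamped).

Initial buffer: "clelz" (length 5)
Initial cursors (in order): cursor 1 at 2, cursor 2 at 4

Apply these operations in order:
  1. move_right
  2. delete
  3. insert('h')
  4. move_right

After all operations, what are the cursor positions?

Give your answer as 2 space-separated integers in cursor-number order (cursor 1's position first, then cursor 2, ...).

After op 1 (move_right): buffer="clelz" (len 5), cursors c1@3 c2@5, authorship .....
After op 2 (delete): buffer="cll" (len 3), cursors c1@2 c2@3, authorship ...
After op 3 (insert('h')): buffer="clhlh" (len 5), cursors c1@3 c2@5, authorship ..1.2
After op 4 (move_right): buffer="clhlh" (len 5), cursors c1@4 c2@5, authorship ..1.2

Answer: 4 5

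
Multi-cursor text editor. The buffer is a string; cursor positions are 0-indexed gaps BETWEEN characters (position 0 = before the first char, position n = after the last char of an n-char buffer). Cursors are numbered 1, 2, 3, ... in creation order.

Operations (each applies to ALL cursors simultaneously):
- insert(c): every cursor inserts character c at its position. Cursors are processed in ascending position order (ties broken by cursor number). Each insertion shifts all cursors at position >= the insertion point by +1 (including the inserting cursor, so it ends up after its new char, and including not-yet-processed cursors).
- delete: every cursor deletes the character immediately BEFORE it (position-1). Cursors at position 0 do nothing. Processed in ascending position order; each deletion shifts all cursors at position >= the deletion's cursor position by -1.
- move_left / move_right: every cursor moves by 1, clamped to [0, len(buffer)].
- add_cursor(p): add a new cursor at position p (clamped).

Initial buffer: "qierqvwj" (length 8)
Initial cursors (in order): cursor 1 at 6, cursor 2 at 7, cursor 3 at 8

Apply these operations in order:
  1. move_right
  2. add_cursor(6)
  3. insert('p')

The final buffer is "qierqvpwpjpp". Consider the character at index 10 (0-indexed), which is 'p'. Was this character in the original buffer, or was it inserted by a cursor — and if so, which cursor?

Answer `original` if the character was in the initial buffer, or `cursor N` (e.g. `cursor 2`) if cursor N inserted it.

Answer: cursor 2

Derivation:
After op 1 (move_right): buffer="qierqvwj" (len 8), cursors c1@7 c2@8 c3@8, authorship ........
After op 2 (add_cursor(6)): buffer="qierqvwj" (len 8), cursors c4@6 c1@7 c2@8 c3@8, authorship ........
After op 3 (insert('p')): buffer="qierqvpwpjpp" (len 12), cursors c4@7 c1@9 c2@12 c3@12, authorship ......4.1.23
Authorship (.=original, N=cursor N): . . . . . . 4 . 1 . 2 3
Index 10: author = 2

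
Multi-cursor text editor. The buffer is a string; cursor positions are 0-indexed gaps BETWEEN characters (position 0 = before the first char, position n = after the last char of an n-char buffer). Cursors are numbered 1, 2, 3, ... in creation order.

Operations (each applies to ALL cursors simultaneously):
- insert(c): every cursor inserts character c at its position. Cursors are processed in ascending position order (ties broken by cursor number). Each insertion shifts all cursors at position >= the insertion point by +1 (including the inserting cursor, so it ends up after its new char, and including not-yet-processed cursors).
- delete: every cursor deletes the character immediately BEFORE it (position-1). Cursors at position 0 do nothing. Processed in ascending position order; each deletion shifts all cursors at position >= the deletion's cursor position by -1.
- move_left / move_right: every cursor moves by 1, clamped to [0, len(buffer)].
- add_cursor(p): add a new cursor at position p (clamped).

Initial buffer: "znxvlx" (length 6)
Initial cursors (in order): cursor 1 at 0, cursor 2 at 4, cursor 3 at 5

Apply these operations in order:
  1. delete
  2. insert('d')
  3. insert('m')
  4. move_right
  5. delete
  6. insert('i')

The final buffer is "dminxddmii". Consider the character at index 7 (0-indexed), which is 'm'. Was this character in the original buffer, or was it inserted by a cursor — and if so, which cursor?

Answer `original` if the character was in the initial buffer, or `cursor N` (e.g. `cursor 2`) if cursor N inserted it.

Answer: cursor 2

Derivation:
After op 1 (delete): buffer="znxx" (len 4), cursors c1@0 c2@3 c3@3, authorship ....
After op 2 (insert('d')): buffer="dznxddx" (len 7), cursors c1@1 c2@6 c3@6, authorship 1...23.
After op 3 (insert('m')): buffer="dmznxddmmx" (len 10), cursors c1@2 c2@9 c3@9, authorship 11...2323.
After op 4 (move_right): buffer="dmznxddmmx" (len 10), cursors c1@3 c2@10 c3@10, authorship 11...2323.
After op 5 (delete): buffer="dmnxddm" (len 7), cursors c1@2 c2@7 c3@7, authorship 11..232
After op 6 (insert('i')): buffer="dminxddmii" (len 10), cursors c1@3 c2@10 c3@10, authorship 111..23223
Authorship (.=original, N=cursor N): 1 1 1 . . 2 3 2 2 3
Index 7: author = 2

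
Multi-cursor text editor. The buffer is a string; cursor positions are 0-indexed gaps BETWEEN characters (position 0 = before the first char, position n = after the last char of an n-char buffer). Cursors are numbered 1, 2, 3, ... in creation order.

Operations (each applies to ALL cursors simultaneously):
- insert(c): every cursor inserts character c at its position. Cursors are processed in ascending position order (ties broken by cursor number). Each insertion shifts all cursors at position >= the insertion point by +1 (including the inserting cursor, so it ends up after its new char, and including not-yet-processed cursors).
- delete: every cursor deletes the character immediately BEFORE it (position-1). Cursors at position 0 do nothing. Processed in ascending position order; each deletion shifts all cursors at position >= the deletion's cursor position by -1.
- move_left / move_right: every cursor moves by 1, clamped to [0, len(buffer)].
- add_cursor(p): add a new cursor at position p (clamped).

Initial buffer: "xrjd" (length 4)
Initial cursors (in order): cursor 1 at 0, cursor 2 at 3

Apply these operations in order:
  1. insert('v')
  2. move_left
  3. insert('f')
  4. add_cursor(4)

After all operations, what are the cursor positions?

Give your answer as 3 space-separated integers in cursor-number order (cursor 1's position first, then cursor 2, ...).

Answer: 1 6 4

Derivation:
After op 1 (insert('v')): buffer="vxrjvd" (len 6), cursors c1@1 c2@5, authorship 1...2.
After op 2 (move_left): buffer="vxrjvd" (len 6), cursors c1@0 c2@4, authorship 1...2.
After op 3 (insert('f')): buffer="fvxrjfvd" (len 8), cursors c1@1 c2@6, authorship 11...22.
After op 4 (add_cursor(4)): buffer="fvxrjfvd" (len 8), cursors c1@1 c3@4 c2@6, authorship 11...22.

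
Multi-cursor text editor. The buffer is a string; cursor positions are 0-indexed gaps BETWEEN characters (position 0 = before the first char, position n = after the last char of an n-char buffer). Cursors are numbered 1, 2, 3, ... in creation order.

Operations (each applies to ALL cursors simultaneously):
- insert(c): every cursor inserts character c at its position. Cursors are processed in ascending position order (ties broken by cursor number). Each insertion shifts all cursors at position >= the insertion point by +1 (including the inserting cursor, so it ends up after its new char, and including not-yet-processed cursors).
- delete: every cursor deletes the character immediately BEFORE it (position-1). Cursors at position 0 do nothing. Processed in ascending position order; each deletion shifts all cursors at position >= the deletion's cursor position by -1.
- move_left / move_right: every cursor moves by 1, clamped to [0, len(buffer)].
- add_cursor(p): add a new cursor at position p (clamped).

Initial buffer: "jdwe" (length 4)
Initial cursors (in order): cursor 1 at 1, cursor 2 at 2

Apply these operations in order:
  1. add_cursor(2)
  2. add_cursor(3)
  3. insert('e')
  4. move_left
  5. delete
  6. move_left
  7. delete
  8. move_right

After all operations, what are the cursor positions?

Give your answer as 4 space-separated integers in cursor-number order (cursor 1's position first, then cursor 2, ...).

After op 1 (add_cursor(2)): buffer="jdwe" (len 4), cursors c1@1 c2@2 c3@2, authorship ....
After op 2 (add_cursor(3)): buffer="jdwe" (len 4), cursors c1@1 c2@2 c3@2 c4@3, authorship ....
After op 3 (insert('e')): buffer="jedeewee" (len 8), cursors c1@2 c2@5 c3@5 c4@7, authorship .1.23.4.
After op 4 (move_left): buffer="jedeewee" (len 8), cursors c1@1 c2@4 c3@4 c4@6, authorship .1.23.4.
After op 5 (delete): buffer="eeee" (len 4), cursors c1@0 c2@1 c3@1 c4@2, authorship 134.
After op 6 (move_left): buffer="eeee" (len 4), cursors c1@0 c2@0 c3@0 c4@1, authorship 134.
After op 7 (delete): buffer="eee" (len 3), cursors c1@0 c2@0 c3@0 c4@0, authorship 34.
After op 8 (move_right): buffer="eee" (len 3), cursors c1@1 c2@1 c3@1 c4@1, authorship 34.

Answer: 1 1 1 1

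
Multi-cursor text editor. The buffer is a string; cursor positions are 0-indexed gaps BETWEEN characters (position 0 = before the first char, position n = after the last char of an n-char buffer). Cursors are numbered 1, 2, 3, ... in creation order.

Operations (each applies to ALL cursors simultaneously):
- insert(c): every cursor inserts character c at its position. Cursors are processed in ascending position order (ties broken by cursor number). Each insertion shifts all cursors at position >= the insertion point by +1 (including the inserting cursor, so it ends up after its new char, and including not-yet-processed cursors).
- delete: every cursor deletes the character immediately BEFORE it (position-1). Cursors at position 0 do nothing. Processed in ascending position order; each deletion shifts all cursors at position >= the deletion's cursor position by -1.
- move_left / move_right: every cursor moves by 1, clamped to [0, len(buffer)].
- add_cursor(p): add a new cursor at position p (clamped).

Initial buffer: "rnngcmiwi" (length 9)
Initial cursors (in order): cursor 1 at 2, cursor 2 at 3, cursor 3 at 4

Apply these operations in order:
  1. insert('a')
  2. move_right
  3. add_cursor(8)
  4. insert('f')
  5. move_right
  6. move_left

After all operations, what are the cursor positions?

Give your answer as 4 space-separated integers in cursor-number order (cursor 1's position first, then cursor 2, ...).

After op 1 (insert('a')): buffer="rnanagacmiwi" (len 12), cursors c1@3 c2@5 c3@7, authorship ..1.2.3.....
After op 2 (move_right): buffer="rnanagacmiwi" (len 12), cursors c1@4 c2@6 c3@8, authorship ..1.2.3.....
After op 3 (add_cursor(8)): buffer="rnanagacmiwi" (len 12), cursors c1@4 c2@6 c3@8 c4@8, authorship ..1.2.3.....
After op 4 (insert('f')): buffer="rnanfagfacffmiwi" (len 16), cursors c1@5 c2@8 c3@12 c4@12, authorship ..1.12.23.34....
After op 5 (move_right): buffer="rnanfagfacffmiwi" (len 16), cursors c1@6 c2@9 c3@13 c4@13, authorship ..1.12.23.34....
After op 6 (move_left): buffer="rnanfagfacffmiwi" (len 16), cursors c1@5 c2@8 c3@12 c4@12, authorship ..1.12.23.34....

Answer: 5 8 12 12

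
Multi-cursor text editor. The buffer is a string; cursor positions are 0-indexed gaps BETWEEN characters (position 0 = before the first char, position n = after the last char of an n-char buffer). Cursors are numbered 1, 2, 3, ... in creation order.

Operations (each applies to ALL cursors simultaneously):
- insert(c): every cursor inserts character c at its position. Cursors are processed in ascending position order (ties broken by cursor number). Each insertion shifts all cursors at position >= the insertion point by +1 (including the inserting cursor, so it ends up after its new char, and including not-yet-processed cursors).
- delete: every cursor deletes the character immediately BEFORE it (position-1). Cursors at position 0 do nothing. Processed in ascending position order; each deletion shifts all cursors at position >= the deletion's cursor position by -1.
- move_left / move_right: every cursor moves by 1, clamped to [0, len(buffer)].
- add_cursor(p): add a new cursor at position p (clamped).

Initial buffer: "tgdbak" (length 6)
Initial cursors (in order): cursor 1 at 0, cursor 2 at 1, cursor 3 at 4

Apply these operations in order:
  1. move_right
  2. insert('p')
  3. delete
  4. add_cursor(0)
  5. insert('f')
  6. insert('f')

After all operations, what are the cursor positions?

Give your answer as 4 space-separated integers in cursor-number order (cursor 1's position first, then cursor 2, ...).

After op 1 (move_right): buffer="tgdbak" (len 6), cursors c1@1 c2@2 c3@5, authorship ......
After op 2 (insert('p')): buffer="tpgpdbapk" (len 9), cursors c1@2 c2@4 c3@8, authorship .1.2...3.
After op 3 (delete): buffer="tgdbak" (len 6), cursors c1@1 c2@2 c3@5, authorship ......
After op 4 (add_cursor(0)): buffer="tgdbak" (len 6), cursors c4@0 c1@1 c2@2 c3@5, authorship ......
After op 5 (insert('f')): buffer="ftfgfdbafk" (len 10), cursors c4@1 c1@3 c2@5 c3@9, authorship 4.1.2...3.
After op 6 (insert('f')): buffer="fftffgffdbaffk" (len 14), cursors c4@2 c1@5 c2@8 c3@13, authorship 44.11.22...33.

Answer: 5 8 13 2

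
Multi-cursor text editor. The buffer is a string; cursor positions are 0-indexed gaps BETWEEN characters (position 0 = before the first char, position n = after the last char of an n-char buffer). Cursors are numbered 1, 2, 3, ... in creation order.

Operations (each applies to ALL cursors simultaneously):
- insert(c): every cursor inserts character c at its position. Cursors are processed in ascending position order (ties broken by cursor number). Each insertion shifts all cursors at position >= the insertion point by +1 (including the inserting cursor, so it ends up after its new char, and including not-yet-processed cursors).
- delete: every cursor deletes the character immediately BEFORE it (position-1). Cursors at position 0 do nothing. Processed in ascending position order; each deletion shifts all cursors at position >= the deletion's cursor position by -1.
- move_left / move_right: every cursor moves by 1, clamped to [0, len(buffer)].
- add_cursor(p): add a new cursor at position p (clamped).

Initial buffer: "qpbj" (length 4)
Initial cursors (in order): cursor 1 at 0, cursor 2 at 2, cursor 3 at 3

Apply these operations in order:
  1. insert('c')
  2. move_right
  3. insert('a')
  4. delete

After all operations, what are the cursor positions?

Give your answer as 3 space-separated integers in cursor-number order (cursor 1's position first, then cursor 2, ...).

Answer: 2 5 7

Derivation:
After op 1 (insert('c')): buffer="cqpcbcj" (len 7), cursors c1@1 c2@4 c3@6, authorship 1..2.3.
After op 2 (move_right): buffer="cqpcbcj" (len 7), cursors c1@2 c2@5 c3@7, authorship 1..2.3.
After op 3 (insert('a')): buffer="cqapcbacja" (len 10), cursors c1@3 c2@7 c3@10, authorship 1.1.2.23.3
After op 4 (delete): buffer="cqpcbcj" (len 7), cursors c1@2 c2@5 c3@7, authorship 1..2.3.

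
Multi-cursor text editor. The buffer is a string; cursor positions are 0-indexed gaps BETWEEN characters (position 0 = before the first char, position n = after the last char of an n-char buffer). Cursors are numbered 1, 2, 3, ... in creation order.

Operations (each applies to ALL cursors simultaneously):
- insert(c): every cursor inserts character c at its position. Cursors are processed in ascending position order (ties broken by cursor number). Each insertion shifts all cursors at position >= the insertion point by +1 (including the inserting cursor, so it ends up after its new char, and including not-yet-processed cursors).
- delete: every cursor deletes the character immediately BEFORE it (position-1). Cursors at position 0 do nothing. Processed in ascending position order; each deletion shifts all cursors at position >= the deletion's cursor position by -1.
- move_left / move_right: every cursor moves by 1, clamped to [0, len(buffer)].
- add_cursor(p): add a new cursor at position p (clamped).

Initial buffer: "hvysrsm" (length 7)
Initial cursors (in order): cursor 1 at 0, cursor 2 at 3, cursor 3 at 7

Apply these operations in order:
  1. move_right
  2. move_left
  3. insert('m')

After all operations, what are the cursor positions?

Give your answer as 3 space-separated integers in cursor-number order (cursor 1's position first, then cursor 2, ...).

After op 1 (move_right): buffer="hvysrsm" (len 7), cursors c1@1 c2@4 c3@7, authorship .......
After op 2 (move_left): buffer="hvysrsm" (len 7), cursors c1@0 c2@3 c3@6, authorship .......
After op 3 (insert('m')): buffer="mhvymsrsmm" (len 10), cursors c1@1 c2@5 c3@9, authorship 1...2...3.

Answer: 1 5 9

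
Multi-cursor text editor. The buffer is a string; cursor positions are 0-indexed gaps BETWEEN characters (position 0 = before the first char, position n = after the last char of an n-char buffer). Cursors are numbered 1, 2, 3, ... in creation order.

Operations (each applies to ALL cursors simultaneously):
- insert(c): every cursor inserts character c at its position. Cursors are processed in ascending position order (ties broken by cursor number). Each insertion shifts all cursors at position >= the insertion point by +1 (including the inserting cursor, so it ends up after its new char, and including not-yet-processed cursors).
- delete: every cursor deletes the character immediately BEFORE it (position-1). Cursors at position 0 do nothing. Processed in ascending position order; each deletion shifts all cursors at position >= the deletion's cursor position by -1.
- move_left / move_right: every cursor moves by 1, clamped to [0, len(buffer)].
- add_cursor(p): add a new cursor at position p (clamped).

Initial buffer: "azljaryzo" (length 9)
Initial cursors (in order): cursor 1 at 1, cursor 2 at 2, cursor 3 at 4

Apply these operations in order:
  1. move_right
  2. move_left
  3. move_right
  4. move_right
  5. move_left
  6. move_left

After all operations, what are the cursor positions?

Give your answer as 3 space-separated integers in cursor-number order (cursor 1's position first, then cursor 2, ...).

Answer: 1 2 4

Derivation:
After op 1 (move_right): buffer="azljaryzo" (len 9), cursors c1@2 c2@3 c3@5, authorship .........
After op 2 (move_left): buffer="azljaryzo" (len 9), cursors c1@1 c2@2 c3@4, authorship .........
After op 3 (move_right): buffer="azljaryzo" (len 9), cursors c1@2 c2@3 c3@5, authorship .........
After op 4 (move_right): buffer="azljaryzo" (len 9), cursors c1@3 c2@4 c3@6, authorship .........
After op 5 (move_left): buffer="azljaryzo" (len 9), cursors c1@2 c2@3 c3@5, authorship .........
After op 6 (move_left): buffer="azljaryzo" (len 9), cursors c1@1 c2@2 c3@4, authorship .........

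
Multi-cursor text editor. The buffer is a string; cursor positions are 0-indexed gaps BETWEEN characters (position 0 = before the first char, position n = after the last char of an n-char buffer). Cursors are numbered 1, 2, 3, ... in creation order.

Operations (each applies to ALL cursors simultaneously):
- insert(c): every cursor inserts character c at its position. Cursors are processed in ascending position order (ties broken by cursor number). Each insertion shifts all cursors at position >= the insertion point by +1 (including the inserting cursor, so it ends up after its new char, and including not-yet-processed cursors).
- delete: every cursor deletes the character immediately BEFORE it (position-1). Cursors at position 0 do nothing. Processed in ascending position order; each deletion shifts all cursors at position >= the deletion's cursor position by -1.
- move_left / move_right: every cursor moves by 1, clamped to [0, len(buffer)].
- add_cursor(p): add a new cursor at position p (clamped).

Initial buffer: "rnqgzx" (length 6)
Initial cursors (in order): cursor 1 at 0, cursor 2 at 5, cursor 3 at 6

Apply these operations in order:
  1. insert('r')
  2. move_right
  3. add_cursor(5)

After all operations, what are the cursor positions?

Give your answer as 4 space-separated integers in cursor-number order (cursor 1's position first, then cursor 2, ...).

After op 1 (insert('r')): buffer="rrnqgzrxr" (len 9), cursors c1@1 c2@7 c3@9, authorship 1.....2.3
After op 2 (move_right): buffer="rrnqgzrxr" (len 9), cursors c1@2 c2@8 c3@9, authorship 1.....2.3
After op 3 (add_cursor(5)): buffer="rrnqgzrxr" (len 9), cursors c1@2 c4@5 c2@8 c3@9, authorship 1.....2.3

Answer: 2 8 9 5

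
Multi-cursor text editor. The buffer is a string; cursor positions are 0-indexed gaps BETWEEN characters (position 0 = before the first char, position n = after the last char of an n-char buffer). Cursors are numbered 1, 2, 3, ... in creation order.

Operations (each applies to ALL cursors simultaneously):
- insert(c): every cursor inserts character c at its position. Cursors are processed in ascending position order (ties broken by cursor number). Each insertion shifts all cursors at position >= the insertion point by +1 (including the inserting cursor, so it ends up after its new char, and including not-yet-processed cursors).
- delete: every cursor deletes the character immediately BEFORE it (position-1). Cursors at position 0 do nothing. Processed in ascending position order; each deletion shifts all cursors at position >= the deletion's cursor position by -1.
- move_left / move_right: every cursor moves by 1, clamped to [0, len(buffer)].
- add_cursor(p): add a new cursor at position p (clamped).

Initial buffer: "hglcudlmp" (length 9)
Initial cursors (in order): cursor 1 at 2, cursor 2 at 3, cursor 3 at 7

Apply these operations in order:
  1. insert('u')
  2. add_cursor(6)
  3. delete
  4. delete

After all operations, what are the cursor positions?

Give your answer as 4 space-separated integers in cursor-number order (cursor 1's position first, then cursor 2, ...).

Answer: 0 0 2 0

Derivation:
After op 1 (insert('u')): buffer="hgulucudlump" (len 12), cursors c1@3 c2@5 c3@10, authorship ..1.2....3..
After op 2 (add_cursor(6)): buffer="hgulucudlump" (len 12), cursors c1@3 c2@5 c4@6 c3@10, authorship ..1.2....3..
After op 3 (delete): buffer="hgludlmp" (len 8), cursors c1@2 c2@3 c4@3 c3@6, authorship ........
After op 4 (delete): buffer="udmp" (len 4), cursors c1@0 c2@0 c4@0 c3@2, authorship ....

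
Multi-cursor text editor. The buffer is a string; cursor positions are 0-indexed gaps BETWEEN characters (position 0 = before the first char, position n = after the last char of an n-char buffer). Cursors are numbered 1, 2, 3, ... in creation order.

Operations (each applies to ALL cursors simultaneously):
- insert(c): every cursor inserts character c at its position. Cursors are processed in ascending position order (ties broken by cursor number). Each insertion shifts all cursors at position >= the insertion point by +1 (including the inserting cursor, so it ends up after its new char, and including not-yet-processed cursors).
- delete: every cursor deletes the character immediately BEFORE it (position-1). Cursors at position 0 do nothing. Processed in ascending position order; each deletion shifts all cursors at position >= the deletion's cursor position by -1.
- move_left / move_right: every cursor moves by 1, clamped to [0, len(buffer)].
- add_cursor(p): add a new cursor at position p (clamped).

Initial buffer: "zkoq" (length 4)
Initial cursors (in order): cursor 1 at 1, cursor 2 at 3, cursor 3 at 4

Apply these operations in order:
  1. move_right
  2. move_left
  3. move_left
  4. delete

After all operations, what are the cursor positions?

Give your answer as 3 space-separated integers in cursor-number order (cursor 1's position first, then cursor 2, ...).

Answer: 0 0 0

Derivation:
After op 1 (move_right): buffer="zkoq" (len 4), cursors c1@2 c2@4 c3@4, authorship ....
After op 2 (move_left): buffer="zkoq" (len 4), cursors c1@1 c2@3 c3@3, authorship ....
After op 3 (move_left): buffer="zkoq" (len 4), cursors c1@0 c2@2 c3@2, authorship ....
After op 4 (delete): buffer="oq" (len 2), cursors c1@0 c2@0 c3@0, authorship ..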